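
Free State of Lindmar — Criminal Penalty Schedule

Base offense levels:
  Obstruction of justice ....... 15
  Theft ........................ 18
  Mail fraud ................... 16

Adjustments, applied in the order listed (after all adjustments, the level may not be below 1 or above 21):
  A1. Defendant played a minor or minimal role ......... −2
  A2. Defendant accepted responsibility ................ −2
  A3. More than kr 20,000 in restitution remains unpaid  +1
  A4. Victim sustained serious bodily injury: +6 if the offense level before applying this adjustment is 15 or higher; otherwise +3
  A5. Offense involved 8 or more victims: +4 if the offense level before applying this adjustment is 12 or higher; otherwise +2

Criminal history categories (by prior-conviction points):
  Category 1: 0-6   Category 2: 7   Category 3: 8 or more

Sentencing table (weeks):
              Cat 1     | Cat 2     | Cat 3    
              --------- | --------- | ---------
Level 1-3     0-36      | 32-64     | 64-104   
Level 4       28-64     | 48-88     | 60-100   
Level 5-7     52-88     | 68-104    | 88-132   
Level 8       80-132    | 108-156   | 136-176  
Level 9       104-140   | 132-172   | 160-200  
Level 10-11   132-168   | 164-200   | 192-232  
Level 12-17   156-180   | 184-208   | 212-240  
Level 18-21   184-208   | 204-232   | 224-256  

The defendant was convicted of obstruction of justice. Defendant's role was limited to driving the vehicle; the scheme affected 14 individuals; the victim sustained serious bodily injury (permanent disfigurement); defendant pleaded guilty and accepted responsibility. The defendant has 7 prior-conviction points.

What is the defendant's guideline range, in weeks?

204-232 weeks

Base offense level for obstruction of justice: 15.
A1 applies: 15 − 2 = 13.
A2 applies: 13 − 2 = 11.
A3 does not apply.
A4 applies (level before this adjustment is 11 < 15, so +3): 11 + 3 = 14.
A5 applies (level before this adjustment is 14 ≥ 12, so +4): 14 + 4 = 18.
Final offense level: 18.
Criminal history: 7 prior points → Category 2 (7).
Level 18 falls in the 18-21 band.
Grid: Level 18-21 × Category 2 = 204-232 weeks.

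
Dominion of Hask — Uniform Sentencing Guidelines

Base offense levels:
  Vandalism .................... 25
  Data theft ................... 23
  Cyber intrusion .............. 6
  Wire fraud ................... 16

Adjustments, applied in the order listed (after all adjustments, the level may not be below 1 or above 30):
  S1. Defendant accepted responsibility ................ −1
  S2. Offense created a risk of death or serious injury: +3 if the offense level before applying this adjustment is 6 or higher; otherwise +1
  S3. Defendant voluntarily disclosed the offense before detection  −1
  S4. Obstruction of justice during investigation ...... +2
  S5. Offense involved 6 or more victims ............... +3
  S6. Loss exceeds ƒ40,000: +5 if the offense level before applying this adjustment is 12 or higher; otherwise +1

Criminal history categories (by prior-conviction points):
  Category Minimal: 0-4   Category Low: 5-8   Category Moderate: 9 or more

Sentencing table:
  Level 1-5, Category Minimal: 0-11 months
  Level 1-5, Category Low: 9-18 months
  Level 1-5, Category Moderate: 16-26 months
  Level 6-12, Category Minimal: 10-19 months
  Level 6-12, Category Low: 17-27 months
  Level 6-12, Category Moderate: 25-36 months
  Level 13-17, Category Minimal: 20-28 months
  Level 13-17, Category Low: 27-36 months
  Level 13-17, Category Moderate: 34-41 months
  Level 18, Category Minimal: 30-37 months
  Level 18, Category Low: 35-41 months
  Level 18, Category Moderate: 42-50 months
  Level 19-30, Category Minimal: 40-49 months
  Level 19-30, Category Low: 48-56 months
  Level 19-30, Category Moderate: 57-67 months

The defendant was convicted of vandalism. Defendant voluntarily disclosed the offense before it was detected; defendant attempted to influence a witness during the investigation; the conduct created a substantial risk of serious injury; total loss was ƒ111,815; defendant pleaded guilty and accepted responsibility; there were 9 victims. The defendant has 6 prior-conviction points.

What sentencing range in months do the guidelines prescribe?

48-56 months

Base offense level for vandalism: 25.
S1 applies: 25 − 1 = 24.
S2 applies (level before this adjustment is 24 ≥ 6, so +3): 24 + 3 = 27.
S3 applies: 27 − 1 = 26.
S4 applies: 26 + 2 = 28.
S5 applies: 28 + 3 = 31.
S6 applies (level before this adjustment is 31 ≥ 12, so +5): 31 + 5 = 36.
Level 36 exceeds the maximum of 30; capped at 30.
Final offense level: 30.
Criminal history: 6 prior points → Category Low (5-8).
Level 30 falls in the 19-30 band.
Grid: Level 19-30 × Category Low = 48-56 months.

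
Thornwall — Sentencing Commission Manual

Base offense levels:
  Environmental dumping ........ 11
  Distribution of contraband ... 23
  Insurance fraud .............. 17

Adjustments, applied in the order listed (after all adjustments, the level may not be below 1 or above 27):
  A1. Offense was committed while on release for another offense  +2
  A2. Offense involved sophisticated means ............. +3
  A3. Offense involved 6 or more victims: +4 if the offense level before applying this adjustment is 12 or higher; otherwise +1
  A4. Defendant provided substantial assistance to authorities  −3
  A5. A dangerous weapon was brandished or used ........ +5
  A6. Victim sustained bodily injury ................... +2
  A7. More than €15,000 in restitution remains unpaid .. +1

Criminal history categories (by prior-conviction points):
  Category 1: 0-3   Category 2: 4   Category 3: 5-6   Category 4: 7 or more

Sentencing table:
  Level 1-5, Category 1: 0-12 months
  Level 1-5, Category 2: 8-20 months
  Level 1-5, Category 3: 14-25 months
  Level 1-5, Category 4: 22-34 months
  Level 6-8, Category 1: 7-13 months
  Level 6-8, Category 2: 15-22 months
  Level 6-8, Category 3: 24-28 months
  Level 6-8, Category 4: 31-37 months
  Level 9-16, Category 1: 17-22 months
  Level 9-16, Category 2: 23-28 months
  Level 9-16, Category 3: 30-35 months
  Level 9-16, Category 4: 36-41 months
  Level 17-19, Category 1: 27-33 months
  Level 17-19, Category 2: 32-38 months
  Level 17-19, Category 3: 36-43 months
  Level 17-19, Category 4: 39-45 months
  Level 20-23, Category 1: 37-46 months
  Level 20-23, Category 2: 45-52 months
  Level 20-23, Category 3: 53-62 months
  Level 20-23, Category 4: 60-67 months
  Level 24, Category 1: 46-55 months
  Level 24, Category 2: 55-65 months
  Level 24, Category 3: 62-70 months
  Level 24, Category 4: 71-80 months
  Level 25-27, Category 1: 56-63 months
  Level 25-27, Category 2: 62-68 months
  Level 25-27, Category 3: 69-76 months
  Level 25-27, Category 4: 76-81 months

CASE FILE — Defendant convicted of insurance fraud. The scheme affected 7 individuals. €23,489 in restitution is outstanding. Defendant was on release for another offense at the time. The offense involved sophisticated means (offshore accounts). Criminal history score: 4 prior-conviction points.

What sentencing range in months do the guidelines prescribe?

Base offense level for insurance fraud: 17.
A1 applies: 17 + 2 = 19.
A2 applies: 19 + 3 = 22.
A3 applies (level before this adjustment is 22 ≥ 12, so +4): 22 + 4 = 26.
A4 does not apply.
A6 does not apply.
A7 applies: 26 + 1 = 27.
Final offense level: 27.
Criminal history: 4 prior points → Category 2 (4).
Level 27 falls in the 25-27 band.
Grid: Level 25-27 × Category 2 = 62-68 months.

62-68 months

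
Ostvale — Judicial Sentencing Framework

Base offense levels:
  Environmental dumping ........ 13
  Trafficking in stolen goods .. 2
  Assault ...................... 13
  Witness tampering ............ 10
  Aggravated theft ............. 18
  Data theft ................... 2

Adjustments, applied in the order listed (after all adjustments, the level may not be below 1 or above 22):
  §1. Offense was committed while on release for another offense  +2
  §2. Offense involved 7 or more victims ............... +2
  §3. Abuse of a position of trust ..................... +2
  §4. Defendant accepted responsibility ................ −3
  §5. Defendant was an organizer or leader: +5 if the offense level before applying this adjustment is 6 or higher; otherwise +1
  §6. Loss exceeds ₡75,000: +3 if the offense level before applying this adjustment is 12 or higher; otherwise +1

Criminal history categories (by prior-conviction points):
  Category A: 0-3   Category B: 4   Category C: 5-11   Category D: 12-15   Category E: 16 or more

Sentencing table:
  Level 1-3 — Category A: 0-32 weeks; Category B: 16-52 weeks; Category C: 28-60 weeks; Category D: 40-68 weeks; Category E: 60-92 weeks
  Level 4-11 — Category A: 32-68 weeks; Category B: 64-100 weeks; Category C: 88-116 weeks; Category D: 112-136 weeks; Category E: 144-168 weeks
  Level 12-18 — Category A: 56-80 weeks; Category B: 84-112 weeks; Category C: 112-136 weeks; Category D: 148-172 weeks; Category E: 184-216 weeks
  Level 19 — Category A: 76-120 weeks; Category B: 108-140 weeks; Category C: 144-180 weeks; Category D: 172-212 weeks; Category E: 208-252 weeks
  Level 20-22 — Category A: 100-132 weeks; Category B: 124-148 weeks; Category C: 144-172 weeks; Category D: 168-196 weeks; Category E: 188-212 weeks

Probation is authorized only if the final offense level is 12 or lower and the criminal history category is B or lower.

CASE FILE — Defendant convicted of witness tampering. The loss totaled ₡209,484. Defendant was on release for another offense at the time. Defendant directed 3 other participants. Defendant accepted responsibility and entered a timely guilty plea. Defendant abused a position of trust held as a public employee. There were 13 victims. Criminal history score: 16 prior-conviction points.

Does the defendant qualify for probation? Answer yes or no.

Base offense level for witness tampering: 10.
§1 applies: 10 + 2 = 12.
§2 applies: 12 + 2 = 14.
§3 applies: 14 + 2 = 16.
§4 applies: 16 − 3 = 13.
§5 applies (level before this adjustment is 13 ≥ 6, so +5): 13 + 5 = 18.
§6 applies (level before this adjustment is 18 ≥ 12, so +3): 18 + 3 = 21.
Final offense level: 21.
Criminal history: 16 prior points → Category E (16+).
Level 21 falls in the 20-22 band.
Grid: Level 20-22 × Category E = 188-212 weeks.
Probation check: level 21 > 12 and category E > B → not eligible.

No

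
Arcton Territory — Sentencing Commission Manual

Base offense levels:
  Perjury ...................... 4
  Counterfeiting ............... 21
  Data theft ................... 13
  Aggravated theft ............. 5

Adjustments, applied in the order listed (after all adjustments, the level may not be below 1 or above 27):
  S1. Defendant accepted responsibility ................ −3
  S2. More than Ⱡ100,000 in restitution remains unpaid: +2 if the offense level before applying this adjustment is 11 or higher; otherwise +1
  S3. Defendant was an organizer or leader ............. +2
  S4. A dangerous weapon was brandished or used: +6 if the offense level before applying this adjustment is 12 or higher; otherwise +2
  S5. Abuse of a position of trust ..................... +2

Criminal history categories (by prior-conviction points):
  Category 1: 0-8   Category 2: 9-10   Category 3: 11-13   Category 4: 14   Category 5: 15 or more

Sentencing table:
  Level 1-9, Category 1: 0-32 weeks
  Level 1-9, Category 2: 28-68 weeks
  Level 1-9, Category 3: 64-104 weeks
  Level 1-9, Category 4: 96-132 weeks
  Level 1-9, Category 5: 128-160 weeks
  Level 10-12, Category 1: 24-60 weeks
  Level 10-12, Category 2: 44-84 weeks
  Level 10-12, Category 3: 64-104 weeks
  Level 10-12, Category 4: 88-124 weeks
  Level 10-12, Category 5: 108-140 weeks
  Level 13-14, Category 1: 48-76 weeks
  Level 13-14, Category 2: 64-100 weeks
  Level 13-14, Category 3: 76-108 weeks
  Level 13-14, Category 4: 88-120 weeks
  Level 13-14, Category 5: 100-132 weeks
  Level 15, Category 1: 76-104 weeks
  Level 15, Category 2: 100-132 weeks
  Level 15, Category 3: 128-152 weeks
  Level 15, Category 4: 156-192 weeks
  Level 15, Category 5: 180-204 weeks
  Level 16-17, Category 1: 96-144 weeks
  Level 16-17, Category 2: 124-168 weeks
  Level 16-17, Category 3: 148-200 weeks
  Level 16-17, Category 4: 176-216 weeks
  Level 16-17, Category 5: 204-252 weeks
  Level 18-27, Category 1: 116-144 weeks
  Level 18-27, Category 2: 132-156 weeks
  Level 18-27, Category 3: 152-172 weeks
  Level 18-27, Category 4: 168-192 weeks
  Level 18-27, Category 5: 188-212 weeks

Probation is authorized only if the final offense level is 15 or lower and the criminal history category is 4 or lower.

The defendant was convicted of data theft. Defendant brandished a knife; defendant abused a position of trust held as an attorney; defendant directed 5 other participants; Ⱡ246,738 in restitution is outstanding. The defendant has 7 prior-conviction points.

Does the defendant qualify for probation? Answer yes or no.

No

Base offense level for data theft: 13.
S2 applies (level before this adjustment is 13 ≥ 11, so +2): 13 + 2 = 15.
S3 applies: 15 + 2 = 17.
S4 applies (level before this adjustment is 17 ≥ 12, so +6): 17 + 6 = 23.
S5 applies: 23 + 2 = 25.
Final offense level: 25.
Criminal history: 7 prior points → Category 1 (0-8).
Level 25 falls in the 18-27 band.
Grid: Level 18-27 × Category 1 = 116-144 weeks.
Probation check: level 25 > 15 and category 1 ≤ 4 → not eligible.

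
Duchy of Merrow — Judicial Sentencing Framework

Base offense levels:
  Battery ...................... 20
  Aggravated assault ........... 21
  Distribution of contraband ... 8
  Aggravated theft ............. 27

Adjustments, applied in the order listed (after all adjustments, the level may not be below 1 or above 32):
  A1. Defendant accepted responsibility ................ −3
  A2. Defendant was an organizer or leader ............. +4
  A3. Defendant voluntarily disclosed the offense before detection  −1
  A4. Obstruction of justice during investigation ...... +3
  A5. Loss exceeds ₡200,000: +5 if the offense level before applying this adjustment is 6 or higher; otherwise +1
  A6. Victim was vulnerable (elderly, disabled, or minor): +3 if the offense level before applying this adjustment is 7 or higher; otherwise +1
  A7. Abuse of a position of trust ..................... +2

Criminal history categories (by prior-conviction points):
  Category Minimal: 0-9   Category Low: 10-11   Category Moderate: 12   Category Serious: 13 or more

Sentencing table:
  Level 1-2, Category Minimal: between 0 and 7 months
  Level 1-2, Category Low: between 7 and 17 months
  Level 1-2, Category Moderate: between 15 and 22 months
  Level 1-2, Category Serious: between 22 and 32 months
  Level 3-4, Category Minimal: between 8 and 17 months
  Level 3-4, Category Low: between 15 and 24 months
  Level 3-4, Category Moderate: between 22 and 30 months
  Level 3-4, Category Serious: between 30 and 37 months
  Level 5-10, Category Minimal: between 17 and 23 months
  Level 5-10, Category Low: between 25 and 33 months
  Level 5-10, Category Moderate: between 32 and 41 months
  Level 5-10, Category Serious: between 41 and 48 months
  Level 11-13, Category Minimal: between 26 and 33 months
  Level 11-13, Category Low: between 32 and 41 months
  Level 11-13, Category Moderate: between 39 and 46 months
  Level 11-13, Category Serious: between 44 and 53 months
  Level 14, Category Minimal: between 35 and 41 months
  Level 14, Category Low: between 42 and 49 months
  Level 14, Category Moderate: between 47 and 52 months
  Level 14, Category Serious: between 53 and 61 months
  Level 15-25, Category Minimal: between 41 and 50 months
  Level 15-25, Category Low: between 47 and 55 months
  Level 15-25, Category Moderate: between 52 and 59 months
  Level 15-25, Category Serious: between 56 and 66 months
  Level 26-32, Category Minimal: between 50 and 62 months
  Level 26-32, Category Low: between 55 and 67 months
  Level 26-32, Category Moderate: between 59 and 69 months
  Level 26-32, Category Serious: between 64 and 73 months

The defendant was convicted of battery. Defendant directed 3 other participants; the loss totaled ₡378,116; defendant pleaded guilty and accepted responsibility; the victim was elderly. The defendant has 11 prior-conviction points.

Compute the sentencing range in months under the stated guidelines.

Base offense level for battery: 20.
A1 applies: 20 − 3 = 17.
A2 applies: 17 + 4 = 21.
A3 does not apply.
A5 applies (level before this adjustment is 21 ≥ 6, so +5): 21 + 5 = 26.
A6 applies (level before this adjustment is 26 ≥ 7, so +3): 26 + 3 = 29.
A7 does not apply.
Final offense level: 29.
Criminal history: 11 prior points → Category Low (10-11).
Level 29 falls in the 26-32 band.
Grid: Level 26-32 × Category Low = 55-67 months.

55-67 months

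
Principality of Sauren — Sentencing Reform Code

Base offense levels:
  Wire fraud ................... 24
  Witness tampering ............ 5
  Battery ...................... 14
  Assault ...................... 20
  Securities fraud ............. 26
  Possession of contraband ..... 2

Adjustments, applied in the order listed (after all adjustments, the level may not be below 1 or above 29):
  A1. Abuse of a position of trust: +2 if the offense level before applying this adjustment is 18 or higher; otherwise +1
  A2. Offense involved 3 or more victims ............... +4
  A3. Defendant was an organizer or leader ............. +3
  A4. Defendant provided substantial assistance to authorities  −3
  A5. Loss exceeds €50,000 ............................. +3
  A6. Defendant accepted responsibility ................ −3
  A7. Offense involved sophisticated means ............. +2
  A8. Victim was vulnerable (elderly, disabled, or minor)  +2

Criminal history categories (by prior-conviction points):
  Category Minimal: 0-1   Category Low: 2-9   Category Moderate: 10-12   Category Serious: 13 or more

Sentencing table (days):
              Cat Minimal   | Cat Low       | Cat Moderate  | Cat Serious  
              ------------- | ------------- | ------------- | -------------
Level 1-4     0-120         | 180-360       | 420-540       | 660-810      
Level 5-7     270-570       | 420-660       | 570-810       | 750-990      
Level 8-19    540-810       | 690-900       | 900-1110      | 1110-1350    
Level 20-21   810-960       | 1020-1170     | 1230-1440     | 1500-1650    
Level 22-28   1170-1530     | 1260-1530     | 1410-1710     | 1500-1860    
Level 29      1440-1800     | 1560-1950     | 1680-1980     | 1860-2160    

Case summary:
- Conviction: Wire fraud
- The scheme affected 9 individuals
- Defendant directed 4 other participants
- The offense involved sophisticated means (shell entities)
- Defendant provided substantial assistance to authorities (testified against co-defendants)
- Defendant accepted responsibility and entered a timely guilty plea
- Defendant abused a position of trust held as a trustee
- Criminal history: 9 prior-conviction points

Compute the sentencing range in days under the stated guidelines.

Base offense level for wire fraud: 24.
A1 applies (level before this adjustment is 24 ≥ 18, so +2): 24 + 2 = 26.
A2 applies: 26 + 4 = 30.
A3 applies: 30 + 3 = 33.
A4 applies: 33 − 3 = 30.
A6 applies: 30 − 3 = 27.
A7 applies: 27 + 2 = 29.
Final offense level: 29.
Criminal history: 9 prior points → Category Low (2-9).
Level 29 falls in the 29 band.
Grid: Level 29 × Category Low = 1560-1950 days.

1560-1950 days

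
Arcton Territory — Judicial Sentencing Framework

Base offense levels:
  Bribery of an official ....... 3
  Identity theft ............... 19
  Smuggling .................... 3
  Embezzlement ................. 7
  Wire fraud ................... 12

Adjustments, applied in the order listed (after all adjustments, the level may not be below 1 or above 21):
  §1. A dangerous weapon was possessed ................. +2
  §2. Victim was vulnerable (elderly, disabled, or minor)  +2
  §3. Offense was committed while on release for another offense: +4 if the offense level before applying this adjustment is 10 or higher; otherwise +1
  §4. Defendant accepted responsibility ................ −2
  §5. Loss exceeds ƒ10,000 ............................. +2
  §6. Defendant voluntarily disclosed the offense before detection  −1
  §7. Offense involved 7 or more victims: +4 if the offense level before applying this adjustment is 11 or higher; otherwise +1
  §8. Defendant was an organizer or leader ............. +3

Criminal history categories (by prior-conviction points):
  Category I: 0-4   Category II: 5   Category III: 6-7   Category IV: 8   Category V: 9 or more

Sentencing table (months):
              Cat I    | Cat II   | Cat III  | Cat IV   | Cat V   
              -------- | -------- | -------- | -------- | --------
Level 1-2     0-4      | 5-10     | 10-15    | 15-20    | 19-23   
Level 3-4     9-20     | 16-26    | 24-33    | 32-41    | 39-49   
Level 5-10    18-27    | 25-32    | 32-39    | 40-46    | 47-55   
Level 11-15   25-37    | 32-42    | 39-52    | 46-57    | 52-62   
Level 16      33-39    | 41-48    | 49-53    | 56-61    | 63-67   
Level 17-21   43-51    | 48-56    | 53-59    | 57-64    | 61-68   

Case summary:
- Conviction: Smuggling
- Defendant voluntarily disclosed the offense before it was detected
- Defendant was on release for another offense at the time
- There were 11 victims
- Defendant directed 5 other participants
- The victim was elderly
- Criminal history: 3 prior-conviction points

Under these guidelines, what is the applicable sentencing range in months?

18-27 months

Base offense level for smuggling: 3.
§1 does not apply.
§2 applies: 3 + 2 = 5.
§3 applies (level before this adjustment is 5 < 10, so +1): 5 + 1 = 6.
§6 applies: 6 − 1 = 5.
§7 applies (level before this adjustment is 5 < 11, so +1): 5 + 1 = 6.
§8 applies: 6 + 3 = 9.
Final offense level: 9.
Criminal history: 3 prior points → Category I (0-4).
Level 9 falls in the 5-10 band.
Grid: Level 5-10 × Category I = 18-27 months.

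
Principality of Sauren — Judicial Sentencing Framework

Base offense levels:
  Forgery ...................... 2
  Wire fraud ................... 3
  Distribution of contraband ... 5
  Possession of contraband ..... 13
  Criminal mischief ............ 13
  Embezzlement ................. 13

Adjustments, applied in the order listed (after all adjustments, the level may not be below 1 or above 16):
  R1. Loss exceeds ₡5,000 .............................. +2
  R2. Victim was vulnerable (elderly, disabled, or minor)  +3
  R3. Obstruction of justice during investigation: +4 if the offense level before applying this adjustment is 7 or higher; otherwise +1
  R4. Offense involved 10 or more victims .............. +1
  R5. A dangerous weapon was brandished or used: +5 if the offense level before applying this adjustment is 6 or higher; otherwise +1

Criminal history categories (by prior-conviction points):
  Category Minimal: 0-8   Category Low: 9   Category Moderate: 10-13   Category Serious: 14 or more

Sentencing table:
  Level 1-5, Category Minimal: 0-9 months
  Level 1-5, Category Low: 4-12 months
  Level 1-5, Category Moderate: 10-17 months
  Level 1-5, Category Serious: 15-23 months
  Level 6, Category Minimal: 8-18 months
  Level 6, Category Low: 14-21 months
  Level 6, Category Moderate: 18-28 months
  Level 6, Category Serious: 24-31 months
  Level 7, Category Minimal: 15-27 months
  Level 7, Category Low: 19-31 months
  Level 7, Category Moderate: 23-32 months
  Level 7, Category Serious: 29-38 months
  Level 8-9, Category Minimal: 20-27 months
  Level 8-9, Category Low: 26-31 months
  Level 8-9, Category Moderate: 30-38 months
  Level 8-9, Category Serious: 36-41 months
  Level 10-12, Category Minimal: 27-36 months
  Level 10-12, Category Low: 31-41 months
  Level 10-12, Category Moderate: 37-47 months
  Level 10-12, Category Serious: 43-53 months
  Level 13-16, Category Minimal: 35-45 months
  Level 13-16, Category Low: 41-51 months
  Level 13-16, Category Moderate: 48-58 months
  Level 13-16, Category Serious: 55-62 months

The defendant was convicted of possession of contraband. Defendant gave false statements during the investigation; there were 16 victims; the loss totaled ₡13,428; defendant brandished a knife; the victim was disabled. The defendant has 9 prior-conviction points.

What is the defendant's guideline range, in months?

41-51 months

Base offense level for possession of contraband: 13.
R1 applies: 13 + 2 = 15.
R2 applies: 15 + 3 = 18.
R3 applies (level before this adjustment is 18 ≥ 7, so +4): 18 + 4 = 22.
R4 applies: 22 + 1 = 23.
R5 applies (level before this adjustment is 23 ≥ 6, so +5): 23 + 5 = 28.
Level 28 exceeds the maximum of 16; capped at 16.
Final offense level: 16.
Criminal history: 9 prior points → Category Low (9).
Level 16 falls in the 13-16 band.
Grid: Level 13-16 × Category Low = 41-51 months.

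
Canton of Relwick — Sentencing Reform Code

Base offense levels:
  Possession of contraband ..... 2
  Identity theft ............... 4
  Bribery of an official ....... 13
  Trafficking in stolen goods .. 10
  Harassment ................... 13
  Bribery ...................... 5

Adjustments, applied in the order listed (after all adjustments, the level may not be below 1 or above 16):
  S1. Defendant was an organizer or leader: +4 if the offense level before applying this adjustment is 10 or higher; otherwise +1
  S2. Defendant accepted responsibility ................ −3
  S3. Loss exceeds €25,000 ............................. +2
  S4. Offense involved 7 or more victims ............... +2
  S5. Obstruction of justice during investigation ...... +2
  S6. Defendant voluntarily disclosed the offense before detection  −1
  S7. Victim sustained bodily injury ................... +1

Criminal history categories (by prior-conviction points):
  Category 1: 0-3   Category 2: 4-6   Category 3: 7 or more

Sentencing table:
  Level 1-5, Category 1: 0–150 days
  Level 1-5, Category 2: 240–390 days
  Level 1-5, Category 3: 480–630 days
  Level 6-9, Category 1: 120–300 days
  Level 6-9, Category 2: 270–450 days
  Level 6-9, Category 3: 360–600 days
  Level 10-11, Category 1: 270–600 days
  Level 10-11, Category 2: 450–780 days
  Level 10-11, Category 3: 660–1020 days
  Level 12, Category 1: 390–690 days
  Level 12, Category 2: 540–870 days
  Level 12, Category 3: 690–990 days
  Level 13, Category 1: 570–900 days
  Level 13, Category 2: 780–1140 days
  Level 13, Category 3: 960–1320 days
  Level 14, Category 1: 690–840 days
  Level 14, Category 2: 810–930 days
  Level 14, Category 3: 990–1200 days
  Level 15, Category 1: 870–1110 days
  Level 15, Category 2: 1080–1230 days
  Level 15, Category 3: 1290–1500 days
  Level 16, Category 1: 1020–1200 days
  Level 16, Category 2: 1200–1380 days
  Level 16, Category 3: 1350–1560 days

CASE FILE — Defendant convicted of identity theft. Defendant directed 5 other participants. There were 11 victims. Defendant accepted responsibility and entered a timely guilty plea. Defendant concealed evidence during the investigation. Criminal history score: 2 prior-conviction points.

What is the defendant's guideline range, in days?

Base offense level for identity theft: 4.
S1 applies (level before this adjustment is 4 < 10, so +1): 4 + 1 = 5.
S2 applies: 5 − 3 = 2.
S4 applies: 2 + 2 = 4.
S5 applies: 4 + 2 = 6.
S7 does not apply.
Final offense level: 6.
Criminal history: 2 prior points → Category 1 (0-3).
Level 6 falls in the 6-9 band.
Grid: Level 6-9 × Category 1 = 120-300 days.

120-300 days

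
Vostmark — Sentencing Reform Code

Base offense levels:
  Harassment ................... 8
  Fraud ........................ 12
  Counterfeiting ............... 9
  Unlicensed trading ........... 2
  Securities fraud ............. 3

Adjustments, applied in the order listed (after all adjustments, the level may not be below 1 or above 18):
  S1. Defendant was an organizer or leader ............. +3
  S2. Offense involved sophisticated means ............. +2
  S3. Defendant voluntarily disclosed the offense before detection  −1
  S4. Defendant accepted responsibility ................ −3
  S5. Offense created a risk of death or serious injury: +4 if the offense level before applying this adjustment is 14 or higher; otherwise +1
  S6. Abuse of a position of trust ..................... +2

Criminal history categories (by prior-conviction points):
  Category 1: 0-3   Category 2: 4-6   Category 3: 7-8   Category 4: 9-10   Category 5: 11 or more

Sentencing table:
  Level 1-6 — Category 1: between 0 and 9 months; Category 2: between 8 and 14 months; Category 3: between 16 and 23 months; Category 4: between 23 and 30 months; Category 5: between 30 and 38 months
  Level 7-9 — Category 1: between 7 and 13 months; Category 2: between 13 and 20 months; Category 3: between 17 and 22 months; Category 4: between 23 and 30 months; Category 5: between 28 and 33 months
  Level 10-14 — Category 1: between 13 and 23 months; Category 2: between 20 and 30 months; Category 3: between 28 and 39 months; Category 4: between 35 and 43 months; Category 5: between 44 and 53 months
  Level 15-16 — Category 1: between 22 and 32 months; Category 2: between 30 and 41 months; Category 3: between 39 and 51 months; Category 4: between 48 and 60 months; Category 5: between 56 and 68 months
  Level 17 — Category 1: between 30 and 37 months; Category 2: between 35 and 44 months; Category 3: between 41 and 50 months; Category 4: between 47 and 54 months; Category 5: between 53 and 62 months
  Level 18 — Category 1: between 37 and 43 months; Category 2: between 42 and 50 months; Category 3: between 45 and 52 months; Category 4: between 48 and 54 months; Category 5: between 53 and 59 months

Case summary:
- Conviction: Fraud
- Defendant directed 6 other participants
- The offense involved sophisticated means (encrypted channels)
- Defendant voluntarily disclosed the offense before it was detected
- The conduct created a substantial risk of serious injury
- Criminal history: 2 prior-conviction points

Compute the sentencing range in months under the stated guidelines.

37-43 months

Base offense level for fraud: 12.
S1 applies: 12 + 3 = 15.
S2 applies: 15 + 2 = 17.
S3 applies: 17 − 1 = 16.
S5 applies (level before this adjustment is 16 ≥ 14, so +4): 16 + 4 = 20.
S6 does not apply.
Level 20 exceeds the maximum of 18; capped at 18.
Final offense level: 18.
Criminal history: 2 prior points → Category 1 (0-3).
Level 18 falls in the 18 band.
Grid: Level 18 × Category 1 = 37-43 months.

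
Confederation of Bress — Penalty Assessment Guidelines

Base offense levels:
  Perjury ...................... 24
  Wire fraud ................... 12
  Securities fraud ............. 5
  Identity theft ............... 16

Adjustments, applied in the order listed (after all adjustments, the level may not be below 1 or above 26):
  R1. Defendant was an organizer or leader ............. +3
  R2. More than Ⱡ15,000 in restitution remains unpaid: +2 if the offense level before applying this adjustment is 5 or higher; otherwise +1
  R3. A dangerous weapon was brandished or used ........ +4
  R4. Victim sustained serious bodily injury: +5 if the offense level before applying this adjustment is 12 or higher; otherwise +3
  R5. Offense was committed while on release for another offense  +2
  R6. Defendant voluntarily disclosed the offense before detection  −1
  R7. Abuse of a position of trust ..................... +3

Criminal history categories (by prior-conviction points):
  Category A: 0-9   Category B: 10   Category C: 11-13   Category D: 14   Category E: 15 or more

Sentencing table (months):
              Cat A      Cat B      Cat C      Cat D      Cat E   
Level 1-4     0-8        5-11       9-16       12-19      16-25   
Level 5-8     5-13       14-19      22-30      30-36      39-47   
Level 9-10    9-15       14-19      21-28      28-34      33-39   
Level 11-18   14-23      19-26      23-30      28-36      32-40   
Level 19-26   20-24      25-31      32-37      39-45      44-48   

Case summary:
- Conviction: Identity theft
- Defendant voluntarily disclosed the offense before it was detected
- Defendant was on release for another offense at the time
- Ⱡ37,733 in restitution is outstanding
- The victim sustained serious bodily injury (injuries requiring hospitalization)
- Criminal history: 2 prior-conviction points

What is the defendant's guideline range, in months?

20-24 months

Base offense level for identity theft: 16.
R1 does not apply.
R2 applies (level before this adjustment is 16 ≥ 5, so +2): 16 + 2 = 18.
R4 applies (level before this adjustment is 18 ≥ 12, so +5): 18 + 5 = 23.
R5 applies: 23 + 2 = 25.
R6 applies: 25 − 1 = 24.
Final offense level: 24.
Criminal history: 2 prior points → Category A (0-9).
Level 24 falls in the 19-26 band.
Grid: Level 19-26 × Category A = 20-24 months.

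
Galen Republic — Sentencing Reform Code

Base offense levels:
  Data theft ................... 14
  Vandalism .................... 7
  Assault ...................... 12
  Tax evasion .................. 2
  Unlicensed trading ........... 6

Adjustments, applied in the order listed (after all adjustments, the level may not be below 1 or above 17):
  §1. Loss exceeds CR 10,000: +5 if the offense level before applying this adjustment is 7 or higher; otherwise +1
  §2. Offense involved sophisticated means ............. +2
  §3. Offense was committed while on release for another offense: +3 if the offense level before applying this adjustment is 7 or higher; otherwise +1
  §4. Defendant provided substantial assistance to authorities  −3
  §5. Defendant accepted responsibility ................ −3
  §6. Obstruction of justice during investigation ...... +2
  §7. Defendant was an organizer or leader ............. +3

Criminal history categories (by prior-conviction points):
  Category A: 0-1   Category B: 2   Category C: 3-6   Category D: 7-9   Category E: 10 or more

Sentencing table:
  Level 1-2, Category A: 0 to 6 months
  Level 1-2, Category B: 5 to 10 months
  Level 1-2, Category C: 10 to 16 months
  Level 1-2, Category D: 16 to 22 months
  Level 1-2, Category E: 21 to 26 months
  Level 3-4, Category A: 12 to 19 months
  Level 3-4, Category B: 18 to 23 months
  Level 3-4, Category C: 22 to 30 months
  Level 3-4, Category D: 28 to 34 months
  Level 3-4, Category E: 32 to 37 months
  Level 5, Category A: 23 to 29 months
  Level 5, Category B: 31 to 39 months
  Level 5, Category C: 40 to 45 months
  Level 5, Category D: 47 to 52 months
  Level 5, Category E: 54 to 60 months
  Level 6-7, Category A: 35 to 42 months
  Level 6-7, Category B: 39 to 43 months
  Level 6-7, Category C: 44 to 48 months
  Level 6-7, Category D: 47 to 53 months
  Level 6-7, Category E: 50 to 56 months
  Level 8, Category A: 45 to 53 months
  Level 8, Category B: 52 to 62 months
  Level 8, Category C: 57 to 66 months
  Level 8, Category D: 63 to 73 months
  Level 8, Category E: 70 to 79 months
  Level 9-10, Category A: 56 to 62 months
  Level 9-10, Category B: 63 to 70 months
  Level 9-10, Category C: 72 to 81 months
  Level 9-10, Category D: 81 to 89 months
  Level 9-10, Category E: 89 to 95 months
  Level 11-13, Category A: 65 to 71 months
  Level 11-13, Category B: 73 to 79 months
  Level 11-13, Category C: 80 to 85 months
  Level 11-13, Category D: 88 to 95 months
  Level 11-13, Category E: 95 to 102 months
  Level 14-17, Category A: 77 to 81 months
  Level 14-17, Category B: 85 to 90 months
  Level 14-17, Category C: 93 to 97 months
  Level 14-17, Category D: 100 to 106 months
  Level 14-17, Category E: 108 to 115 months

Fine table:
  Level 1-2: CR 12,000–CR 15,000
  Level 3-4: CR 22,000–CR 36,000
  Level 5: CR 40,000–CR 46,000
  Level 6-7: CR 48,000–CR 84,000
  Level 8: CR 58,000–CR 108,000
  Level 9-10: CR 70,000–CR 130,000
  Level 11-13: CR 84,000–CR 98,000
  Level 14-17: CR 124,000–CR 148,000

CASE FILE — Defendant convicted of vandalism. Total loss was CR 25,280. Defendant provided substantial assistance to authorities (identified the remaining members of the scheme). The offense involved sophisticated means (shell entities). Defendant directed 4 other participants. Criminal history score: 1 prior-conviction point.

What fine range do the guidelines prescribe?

CR 124,000–CR 148,000

Base offense level for vandalism: 7.
§1 applies (level before this adjustment is 7 ≥ 7, so +5): 7 + 5 = 12.
§2 applies: 12 + 2 = 14.
§3 does not apply.
§4 applies: 14 − 3 = 11.
§5 does not apply.
§6 does not apply.
§7 applies: 11 + 3 = 14.
Final offense level: 14.
Level 14 falls in the 14-17 band.
Fine table: Level 14-17 → CR 124,000–CR 148,000.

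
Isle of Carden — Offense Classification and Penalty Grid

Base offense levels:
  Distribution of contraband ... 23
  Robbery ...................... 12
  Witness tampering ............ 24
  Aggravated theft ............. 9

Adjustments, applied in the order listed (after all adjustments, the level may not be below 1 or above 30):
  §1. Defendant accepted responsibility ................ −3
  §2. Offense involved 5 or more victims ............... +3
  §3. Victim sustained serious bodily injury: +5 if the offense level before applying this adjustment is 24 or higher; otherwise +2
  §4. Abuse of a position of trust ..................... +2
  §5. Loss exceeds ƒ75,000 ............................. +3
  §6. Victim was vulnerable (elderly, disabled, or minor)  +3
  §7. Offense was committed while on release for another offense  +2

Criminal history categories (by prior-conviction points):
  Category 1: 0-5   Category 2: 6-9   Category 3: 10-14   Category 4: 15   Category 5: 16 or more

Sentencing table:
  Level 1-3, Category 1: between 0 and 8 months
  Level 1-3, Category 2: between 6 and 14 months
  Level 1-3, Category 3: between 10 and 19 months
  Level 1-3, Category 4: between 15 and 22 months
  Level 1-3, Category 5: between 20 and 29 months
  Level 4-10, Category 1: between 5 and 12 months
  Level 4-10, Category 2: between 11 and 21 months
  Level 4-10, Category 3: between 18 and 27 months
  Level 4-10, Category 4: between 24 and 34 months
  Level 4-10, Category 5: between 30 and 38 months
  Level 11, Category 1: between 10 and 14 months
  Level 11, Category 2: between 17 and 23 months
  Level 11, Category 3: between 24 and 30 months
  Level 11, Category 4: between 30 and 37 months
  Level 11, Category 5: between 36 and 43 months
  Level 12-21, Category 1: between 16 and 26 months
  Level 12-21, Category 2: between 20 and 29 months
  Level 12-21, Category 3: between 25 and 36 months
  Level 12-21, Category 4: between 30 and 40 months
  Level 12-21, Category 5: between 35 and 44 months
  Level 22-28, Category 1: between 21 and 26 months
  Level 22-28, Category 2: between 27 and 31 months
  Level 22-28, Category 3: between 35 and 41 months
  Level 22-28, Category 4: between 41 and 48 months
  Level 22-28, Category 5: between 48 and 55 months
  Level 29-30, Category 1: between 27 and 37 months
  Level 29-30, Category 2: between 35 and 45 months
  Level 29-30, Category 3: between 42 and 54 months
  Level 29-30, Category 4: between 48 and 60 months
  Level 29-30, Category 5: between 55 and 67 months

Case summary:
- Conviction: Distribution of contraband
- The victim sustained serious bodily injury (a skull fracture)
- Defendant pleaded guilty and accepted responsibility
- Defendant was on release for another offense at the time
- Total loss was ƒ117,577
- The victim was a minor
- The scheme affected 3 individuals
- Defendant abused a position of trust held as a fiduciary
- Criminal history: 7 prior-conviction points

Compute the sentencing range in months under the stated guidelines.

Base offense level for distribution of contraband: 23.
§1 applies: 23 − 3 = 20.
§2 does not apply.
§3 applies (level before this adjustment is 20 < 24, so +2): 20 + 2 = 22.
§4 applies: 22 + 2 = 24.
§5 applies: 24 + 3 = 27.
§6 applies: 27 + 3 = 30.
§7 applies: 30 + 2 = 32.
Level 32 exceeds the maximum of 30; capped at 30.
Final offense level: 30.
Criminal history: 7 prior points → Category 2 (6-9).
Level 30 falls in the 29-30 band.
Grid: Level 29-30 × Category 2 = 35-45 months.

35-45 months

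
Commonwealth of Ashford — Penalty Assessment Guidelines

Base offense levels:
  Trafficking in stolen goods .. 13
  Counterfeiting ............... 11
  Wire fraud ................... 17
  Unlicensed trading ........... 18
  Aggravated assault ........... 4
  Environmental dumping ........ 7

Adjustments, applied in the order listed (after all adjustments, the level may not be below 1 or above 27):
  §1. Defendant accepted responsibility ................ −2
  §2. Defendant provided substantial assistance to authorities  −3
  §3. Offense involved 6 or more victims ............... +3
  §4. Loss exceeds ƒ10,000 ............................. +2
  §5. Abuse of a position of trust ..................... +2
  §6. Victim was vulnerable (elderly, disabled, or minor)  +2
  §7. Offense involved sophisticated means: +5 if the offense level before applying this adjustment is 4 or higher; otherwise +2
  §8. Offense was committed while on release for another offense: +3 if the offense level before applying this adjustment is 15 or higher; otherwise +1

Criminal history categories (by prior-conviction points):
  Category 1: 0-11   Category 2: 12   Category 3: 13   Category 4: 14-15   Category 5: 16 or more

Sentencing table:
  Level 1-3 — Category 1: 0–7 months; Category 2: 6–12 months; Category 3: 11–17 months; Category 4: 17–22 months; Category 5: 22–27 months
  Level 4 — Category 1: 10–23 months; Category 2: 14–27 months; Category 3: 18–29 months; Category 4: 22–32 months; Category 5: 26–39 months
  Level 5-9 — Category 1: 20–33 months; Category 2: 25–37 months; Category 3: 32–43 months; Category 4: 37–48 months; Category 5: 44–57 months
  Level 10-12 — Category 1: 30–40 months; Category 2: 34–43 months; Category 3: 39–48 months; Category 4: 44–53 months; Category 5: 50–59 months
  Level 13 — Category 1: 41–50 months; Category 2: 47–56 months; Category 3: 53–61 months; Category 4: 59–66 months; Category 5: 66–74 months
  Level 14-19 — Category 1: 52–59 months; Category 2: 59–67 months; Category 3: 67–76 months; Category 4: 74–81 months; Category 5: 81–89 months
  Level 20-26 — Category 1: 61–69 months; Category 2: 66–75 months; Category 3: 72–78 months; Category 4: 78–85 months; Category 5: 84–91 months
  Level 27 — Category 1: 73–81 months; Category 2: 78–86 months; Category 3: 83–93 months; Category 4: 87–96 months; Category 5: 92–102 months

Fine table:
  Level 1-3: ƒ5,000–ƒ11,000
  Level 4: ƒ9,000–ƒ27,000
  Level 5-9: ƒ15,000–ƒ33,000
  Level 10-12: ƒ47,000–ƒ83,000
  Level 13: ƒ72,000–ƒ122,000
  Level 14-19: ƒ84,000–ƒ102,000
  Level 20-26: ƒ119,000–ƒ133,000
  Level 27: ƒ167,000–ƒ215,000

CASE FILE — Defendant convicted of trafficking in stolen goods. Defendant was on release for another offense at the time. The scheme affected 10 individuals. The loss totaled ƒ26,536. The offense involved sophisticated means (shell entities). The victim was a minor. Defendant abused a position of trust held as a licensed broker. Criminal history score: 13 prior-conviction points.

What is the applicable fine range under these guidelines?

ƒ167,000–ƒ215,000

Base offense level for trafficking in stolen goods: 13.
§2 does not apply.
§3 applies: 13 + 3 = 16.
§4 applies: 16 + 2 = 18.
§5 applies: 18 + 2 = 20.
§6 applies: 20 + 2 = 22.
§7 applies (level before this adjustment is 22 ≥ 4, so +5): 22 + 5 = 27.
§8 applies (level before this adjustment is 27 ≥ 15, so +3): 27 + 3 = 30.
Level 30 exceeds the maximum of 27; capped at 27.
Final offense level: 27.
Level 27 falls in the 27 band.
Fine table: Level 27 → ƒ167,000–ƒ215,000.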